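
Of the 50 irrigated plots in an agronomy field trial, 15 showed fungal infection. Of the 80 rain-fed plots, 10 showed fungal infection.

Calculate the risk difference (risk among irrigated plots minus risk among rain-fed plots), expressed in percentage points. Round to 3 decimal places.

17.500

risk, irrigated plots = 15/50 = 0.3000
risk, rain-fed plots = 10/80 = 0.1250
risk difference = 0.3000 − 0.1250 = 0.1750 → 17.500 percentage points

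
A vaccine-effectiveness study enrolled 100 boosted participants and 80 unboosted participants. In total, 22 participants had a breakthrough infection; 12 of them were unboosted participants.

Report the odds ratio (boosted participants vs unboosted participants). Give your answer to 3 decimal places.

boosted participants with the outcome: 22 − 12 = 10
boosted participants without the outcome: 100 − 10 = 90
unboosted participants without the outcome: 80 − 12 = 68
OR = (10 × 68) / (90 × 12) = 680/1080 ≈ 0.630

OR = 0.630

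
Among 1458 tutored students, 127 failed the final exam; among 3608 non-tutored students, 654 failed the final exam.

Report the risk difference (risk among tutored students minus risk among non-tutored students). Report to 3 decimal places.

risk, tutored students = 127/1458 = 0.0871
risk, non-tutored students = 654/3608 = 0.1813
risk difference = 0.0871 − 0.1813 = -0.094

-0.094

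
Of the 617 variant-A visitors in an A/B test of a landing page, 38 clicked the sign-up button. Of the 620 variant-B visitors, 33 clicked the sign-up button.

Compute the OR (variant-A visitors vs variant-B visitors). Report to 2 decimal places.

odds, variant-A visitors = 38/579 = 0.0656
odds, variant-B visitors = 33/587 = 0.0562
OR = 0.0656 / 0.0562 = 1.17

1.17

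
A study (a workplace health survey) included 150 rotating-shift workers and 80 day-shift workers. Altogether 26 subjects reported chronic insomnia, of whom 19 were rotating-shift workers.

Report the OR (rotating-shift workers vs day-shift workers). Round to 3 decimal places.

rotating-shift workers without the outcome: 150 − 19 = 131
day-shift workers with the outcome: 26 − 19 = 7
day-shift workers without the outcome: 80 − 7 = 73
OR = (19 × 73) / (131 × 7) = 1387/917 ≈ 1.513

1.513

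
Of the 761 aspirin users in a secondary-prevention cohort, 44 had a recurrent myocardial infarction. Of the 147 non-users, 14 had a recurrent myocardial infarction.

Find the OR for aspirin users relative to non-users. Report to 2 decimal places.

odds, aspirin users = 44/717 = 0.0614
odds, non-users = 14/133 = 0.1053
OR = 0.0614 / 0.1053 = 0.58

0.58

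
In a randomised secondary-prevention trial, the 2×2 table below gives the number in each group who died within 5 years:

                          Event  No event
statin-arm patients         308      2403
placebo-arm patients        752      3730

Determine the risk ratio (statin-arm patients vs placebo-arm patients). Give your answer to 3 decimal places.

RR = 0.677

risk, statin-arm patients = 308/2711 = 0.1136
risk, placebo-arm patients = 752/4482 = 0.1678
RR = 0.1136 / 0.1678 = 0.677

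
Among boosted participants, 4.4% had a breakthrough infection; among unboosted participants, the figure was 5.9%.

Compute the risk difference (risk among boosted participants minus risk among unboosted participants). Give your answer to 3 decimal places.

risk difference = 0.04400 − 0.05900 = -0.015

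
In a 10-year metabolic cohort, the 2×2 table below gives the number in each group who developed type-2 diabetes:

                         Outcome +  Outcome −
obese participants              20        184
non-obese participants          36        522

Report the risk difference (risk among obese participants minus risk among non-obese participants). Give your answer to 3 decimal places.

RD ≈ 0.034

risk, obese participants = 20/204 = 0.0980
risk, non-obese participants = 36/558 = 0.0645
risk difference = 0.0980 − 0.0645 = 0.034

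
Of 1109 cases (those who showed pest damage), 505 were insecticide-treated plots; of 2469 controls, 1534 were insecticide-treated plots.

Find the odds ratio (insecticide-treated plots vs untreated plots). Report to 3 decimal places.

OR = (505 × 935) / (1534 × 604) = 472175/926536 ≈ 0.510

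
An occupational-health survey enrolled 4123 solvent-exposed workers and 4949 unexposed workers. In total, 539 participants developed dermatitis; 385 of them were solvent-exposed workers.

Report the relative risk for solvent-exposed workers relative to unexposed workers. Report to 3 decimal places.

solvent-exposed workers without the outcome: 4123 − 385 = 3738
unexposed workers with the outcome: 539 − 385 = 154
unexposed workers without the outcome: 4949 − 154 = 4795
risk, solvent-exposed workers = 385/4123 = 0.09338
risk, unexposed workers = 154/4949 = 0.03112
RR = 0.09338 / 0.03112 = 3.001

RR: 3.001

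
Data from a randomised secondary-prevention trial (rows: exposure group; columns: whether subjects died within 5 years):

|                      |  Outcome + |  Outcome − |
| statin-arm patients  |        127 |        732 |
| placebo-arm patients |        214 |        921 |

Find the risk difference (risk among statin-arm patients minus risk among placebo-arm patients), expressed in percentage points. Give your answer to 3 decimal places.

RD ≈ -4.070

risk, statin-arm patients = 127/859 = 0.1478
risk, placebo-arm patients = 214/1135 = 0.1885
risk difference = 0.1478 − 0.1885 = -0.0407 → -4.070 percentage points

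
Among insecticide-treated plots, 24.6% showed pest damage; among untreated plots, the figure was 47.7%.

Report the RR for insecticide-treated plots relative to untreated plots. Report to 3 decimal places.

RR = 0.2460 / 0.4770 = 0.516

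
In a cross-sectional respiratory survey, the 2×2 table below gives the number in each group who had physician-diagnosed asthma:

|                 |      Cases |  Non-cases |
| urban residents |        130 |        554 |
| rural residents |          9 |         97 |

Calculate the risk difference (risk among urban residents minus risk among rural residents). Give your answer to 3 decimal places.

risk, urban residents = 130/684 = 0.1901
risk, rural residents = 9/106 = 0.0849
risk difference = 0.1901 − 0.0849 = 0.105

0.105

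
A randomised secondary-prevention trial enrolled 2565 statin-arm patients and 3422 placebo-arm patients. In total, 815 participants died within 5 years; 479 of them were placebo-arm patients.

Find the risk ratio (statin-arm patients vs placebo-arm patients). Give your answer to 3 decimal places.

statin-arm patients with the outcome: 815 − 479 = 336
statin-arm patients without the outcome: 2565 − 336 = 2229
placebo-arm patients without the outcome: 3422 − 479 = 2943
risk, statin-arm patients = 336/2565 = 0.1310
risk, placebo-arm patients = 479/3422 = 0.1400
RR = 0.1310 / 0.1400 = 0.936

RR: 0.936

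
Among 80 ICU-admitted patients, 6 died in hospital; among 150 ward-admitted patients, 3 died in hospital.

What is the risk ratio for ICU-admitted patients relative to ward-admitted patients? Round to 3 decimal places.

risk, ICU-admitted patients = 6/80 = 0.07500
risk, ward-admitted patients = 3/150 = 0.02000
RR = 0.07500 / 0.02000 = 3.750

3.750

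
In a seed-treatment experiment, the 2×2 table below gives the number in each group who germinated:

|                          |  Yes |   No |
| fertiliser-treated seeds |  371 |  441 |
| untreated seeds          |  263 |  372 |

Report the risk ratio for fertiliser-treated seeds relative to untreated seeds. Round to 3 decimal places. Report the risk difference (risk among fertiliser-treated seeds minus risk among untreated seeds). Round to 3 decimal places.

risk, fertiliser-treated seeds = 371/812 = 0.4569
risk, untreated seeds = 263/635 = 0.4142
RR = 0.4569 / 0.4142 = 1.103
risk difference = 0.4569 − 0.4142 = 0.043

RR = 1.103; RD = 0.043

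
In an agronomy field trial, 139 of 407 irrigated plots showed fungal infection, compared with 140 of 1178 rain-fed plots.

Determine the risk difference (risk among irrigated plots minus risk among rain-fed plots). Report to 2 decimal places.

risk, irrigated plots = 139/407 = 0.3415
risk, rain-fed plots = 140/1178 = 0.1188
risk difference = 0.3415 − 0.1188 = 0.22

RD ≈ 0.22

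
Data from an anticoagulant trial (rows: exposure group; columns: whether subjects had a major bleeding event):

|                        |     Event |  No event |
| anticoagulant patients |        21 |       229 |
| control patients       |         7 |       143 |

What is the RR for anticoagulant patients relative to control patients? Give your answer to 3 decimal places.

risk, anticoagulant patients = 21/250 = 0.08400
risk, control patients = 7/150 = 0.04667
RR = 0.08400 / 0.04667 = 1.800

1.800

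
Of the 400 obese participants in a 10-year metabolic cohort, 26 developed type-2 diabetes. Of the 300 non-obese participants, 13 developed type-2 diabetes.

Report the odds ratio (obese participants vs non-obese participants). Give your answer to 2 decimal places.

OR ≈ 1.53

odds, obese participants = 26/374 = 0.06952
odds, non-obese participants = 13/287 = 0.04530
OR = 0.06952 / 0.04530 = 1.53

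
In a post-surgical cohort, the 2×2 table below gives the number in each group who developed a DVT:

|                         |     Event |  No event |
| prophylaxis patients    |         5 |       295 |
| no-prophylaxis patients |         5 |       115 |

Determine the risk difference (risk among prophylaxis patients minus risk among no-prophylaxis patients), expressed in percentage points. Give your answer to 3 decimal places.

-2.500

risk, prophylaxis patients = 5/300 = 0.01667
risk, no-prophylaxis patients = 5/120 = 0.04167
risk difference = 0.01667 − 0.04167 = -0.02500 → -2.500 percentage points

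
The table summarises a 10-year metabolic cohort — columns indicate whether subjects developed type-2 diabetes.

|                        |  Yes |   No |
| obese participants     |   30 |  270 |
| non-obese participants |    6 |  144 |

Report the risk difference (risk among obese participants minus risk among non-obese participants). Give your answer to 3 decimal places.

RD ≈ 0.060

risk, obese participants = 30/300 = 0.10000
risk, non-obese participants = 6/150 = 0.04000
risk difference = 0.10000 − 0.04000 = 0.060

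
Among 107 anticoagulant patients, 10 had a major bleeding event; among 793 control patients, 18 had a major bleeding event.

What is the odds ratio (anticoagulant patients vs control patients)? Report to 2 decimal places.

OR: 4.44

odds, anticoagulant patients = 10/97 = 0.10309
odds, control patients = 18/775 = 0.02323
OR = 0.10309 / 0.02323 = 4.44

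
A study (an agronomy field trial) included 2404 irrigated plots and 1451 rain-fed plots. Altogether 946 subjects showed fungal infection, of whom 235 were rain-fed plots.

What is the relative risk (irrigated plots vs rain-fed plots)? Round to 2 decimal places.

1.83

irrigated plots with the outcome: 946 − 235 = 711
irrigated plots without the outcome: 2404 − 711 = 1693
rain-fed plots without the outcome: 1451 − 235 = 1216
risk, irrigated plots = 711/2404 = 0.2958
risk, rain-fed plots = 235/1451 = 0.1620
RR = 0.2958 / 0.1620 = 1.83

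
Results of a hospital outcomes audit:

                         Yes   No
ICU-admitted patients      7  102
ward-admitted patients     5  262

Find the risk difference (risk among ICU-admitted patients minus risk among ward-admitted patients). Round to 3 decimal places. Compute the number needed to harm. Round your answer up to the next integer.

risk, ICU-admitted patients = 7/109 = 0.06422
risk, ward-admitted patients = 5/267 = 0.01873
risk difference = 0.06422 − 0.01873 = 0.045
absolute risk difference = 0.045494
1 / 0.045494 = 21.981 → round up → 22

RD = 0.045; NNH = 22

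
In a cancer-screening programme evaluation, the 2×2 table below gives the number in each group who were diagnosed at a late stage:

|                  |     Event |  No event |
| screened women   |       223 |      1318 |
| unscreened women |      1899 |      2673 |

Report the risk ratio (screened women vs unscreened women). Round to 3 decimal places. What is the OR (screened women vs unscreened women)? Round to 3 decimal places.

risk, screened women = 223/1541 = 0.1447
risk, unscreened women = 1899/4572 = 0.4154
RR = 0.1447 / 0.4154 = 0.348
odds, screened women = 223/1318 = 0.1692
odds, unscreened women = 1899/2673 = 0.7104
OR = 0.1692 / 0.7104 = 0.238

RR = 0.348; OR = 0.238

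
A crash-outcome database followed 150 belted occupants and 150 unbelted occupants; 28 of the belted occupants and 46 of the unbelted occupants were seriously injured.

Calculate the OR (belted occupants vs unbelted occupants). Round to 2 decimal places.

odds, belted occupants = 28/122 = 0.2295
odds, unbelted occupants = 46/104 = 0.4423
OR = 0.2295 / 0.4423 = 0.52

OR: 0.52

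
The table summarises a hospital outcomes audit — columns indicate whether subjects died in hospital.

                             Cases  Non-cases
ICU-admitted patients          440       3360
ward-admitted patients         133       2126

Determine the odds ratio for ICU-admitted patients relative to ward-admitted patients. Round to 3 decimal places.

2.093

odds, ICU-admitted patients = 440/3360 = 0.1310
odds, ward-admitted patients = 133/2126 = 0.0626
OR = 0.1310 / 0.0626 = 2.093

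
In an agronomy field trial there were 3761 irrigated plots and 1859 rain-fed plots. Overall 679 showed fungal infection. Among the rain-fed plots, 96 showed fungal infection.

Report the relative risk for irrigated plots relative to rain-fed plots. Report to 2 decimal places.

RR: 3.00

irrigated plots with the outcome: 679 − 96 = 583
irrigated plots without the outcome: 3761 − 583 = 3178
rain-fed plots without the outcome: 1859 − 96 = 1763
risk, irrigated plots = 583/3761 = 0.1550
risk, rain-fed plots = 96/1859 = 0.0516
RR = 0.1550 / 0.0516 = 3.00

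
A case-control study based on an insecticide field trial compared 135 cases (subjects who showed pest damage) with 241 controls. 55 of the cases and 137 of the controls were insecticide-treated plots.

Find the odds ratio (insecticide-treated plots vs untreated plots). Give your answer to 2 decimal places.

0.52

odds, insecticide-treated plots = 55/137 = 0.4015
odds, untreated plots = 80/104 = 0.7692
OR = 0.4015 / 0.7692 = 0.52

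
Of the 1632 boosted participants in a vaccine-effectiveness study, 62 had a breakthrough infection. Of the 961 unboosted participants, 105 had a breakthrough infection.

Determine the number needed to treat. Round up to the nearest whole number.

risk, boosted participants = 62/1632 = 0.037990
risk, unboosted participants = 105/961 = 0.109261
absolute risk difference = 0.071271
1 / 0.071271 = 14.031 → round up → 15

NNT ≈ 15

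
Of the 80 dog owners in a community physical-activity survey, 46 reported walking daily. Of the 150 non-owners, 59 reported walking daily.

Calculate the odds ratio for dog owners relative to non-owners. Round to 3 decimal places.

2.087

odds, dog owners = 46/34 = 1.3529
odds, non-owners = 59/91 = 0.6484
OR = 1.3529 / 0.6484 = 2.087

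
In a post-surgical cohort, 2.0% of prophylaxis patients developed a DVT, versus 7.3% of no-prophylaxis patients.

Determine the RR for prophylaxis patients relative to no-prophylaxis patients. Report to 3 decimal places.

RR = 0.02000 / 0.07300 = 0.274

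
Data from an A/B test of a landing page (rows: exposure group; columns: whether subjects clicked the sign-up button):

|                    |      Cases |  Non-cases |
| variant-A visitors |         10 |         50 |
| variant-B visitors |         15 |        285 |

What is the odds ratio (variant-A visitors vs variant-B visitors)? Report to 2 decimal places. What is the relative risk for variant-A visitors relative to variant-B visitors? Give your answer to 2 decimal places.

OR = 3.80; RR = 3.33

OR = (10 × 285) / (50 × 15) = 2850/750 ≈ 3.80
risk, variant-A visitors = 10/60 = 0.1667
risk, variant-B visitors = 15/300 = 0.0500
RR = 0.1667 / 0.0500 = 3.33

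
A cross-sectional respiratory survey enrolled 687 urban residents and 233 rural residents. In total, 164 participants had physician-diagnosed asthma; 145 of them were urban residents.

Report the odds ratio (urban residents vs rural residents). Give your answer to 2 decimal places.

urban residents without the outcome: 687 − 145 = 542
rural residents with the outcome: 164 − 145 = 19
rural residents without the outcome: 233 − 19 = 214
OR = (145 × 214) / (542 × 19) = 31030/10298 ≈ 3.01

3.01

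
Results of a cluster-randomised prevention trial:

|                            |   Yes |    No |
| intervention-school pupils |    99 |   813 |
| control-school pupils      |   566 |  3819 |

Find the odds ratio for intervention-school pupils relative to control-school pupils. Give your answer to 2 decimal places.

OR = (99 × 3819) / (813 × 566) = 378081/460158 ≈ 0.82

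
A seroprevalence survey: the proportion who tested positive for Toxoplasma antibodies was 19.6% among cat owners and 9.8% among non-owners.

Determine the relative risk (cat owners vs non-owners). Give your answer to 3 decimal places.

RR = 0.1960 / 0.0980 = 2.000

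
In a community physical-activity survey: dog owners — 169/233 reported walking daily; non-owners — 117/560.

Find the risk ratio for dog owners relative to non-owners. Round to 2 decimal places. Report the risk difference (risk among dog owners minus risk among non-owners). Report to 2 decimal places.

RR = 3.47; RD = 0.52

risk, dog owners = 169/233 = 0.7253
risk, non-owners = 117/560 = 0.2089
RR = 0.7253 / 0.2089 = 3.47
risk difference = 0.7253 − 0.2089 = 0.52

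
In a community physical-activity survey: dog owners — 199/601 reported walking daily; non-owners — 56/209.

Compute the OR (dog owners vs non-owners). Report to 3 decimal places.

OR = (199 × 153) / (402 × 56) = 30447/22512 ≈ 1.352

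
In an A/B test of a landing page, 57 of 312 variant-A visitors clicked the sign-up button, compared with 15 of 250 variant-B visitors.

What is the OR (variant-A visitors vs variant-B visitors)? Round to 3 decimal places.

OR = (57 × 235) / (255 × 15) = 13395/3825 ≈ 3.502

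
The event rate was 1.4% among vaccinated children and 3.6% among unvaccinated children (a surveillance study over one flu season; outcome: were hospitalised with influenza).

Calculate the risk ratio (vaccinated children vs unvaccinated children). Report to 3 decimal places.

RR = 0.01400 / 0.03600 = 0.389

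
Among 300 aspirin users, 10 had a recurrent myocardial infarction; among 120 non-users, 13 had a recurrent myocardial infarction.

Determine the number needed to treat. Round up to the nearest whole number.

NNT = 14

risk, aspirin users = 10/300 = 0.033333
risk, non-users = 13/120 = 0.108333
absolute risk difference = 0.075000
1 / 0.075000 = 13.333 → round up → 14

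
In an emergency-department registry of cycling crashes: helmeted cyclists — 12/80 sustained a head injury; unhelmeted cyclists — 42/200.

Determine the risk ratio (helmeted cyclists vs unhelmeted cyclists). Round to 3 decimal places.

RR = 0.714

risk, helmeted cyclists = 12/80 = 0.1500
risk, unhelmeted cyclists = 42/200 = 0.2100
RR = 0.1500 / 0.2100 = 0.714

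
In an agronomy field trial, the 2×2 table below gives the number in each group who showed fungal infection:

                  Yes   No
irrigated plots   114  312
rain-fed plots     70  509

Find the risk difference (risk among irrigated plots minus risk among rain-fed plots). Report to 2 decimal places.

risk, irrigated plots = 114/426 = 0.2676
risk, rain-fed plots = 70/579 = 0.1209
risk difference = 0.2676 − 0.1209 = 0.15

RD: 0.15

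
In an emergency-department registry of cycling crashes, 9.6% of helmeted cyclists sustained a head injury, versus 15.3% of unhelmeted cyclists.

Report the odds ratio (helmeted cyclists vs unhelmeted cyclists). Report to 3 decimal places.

0.588

odds, helmeted cyclists = 0.0960/0.9040 = 0.1062
odds, unhelmeted cyclists = 0.1530/0.8470 = 0.1806
OR = 0.1062 / 0.1806 = 0.588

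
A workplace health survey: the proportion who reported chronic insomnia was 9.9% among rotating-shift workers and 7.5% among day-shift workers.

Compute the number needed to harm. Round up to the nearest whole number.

42

absolute risk difference = 0.024000
1 / 0.024000 = 41.667 → round up → 42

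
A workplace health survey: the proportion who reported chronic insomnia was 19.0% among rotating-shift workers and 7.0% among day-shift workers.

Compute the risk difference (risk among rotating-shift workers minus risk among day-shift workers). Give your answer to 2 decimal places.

risk difference = 0.1900 − 0.0700 = 0.12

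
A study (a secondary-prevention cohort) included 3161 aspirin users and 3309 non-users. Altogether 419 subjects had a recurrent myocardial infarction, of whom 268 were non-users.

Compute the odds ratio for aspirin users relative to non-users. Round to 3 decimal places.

aspirin users with the outcome: 419 − 268 = 151
aspirin users without the outcome: 3161 − 151 = 3010
non-users without the outcome: 3309 − 268 = 3041
odds, aspirin users = 151/3010 = 0.05017
odds, non-users = 268/3041 = 0.08813
OR = 0.05017 / 0.08813 = 0.569

0.569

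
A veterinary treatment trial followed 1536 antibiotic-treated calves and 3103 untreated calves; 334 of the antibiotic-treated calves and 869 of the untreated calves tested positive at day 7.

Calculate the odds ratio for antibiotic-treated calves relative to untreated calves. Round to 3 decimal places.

OR = (334 × 2234) / (1202 × 869) = 746156/1044538 ≈ 0.714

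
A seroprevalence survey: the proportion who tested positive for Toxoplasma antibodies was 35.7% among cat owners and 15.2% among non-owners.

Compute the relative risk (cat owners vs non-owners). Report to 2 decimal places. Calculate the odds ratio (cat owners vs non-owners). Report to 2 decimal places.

RR = 2.35; OR = 3.10

RR = 0.3570 / 0.1520 = 2.35
odds, cat owners = 0.3570/0.6430 = 0.5552
odds, non-owners = 0.1520/0.8480 = 0.1792
OR = 0.5552 / 0.1792 = 3.10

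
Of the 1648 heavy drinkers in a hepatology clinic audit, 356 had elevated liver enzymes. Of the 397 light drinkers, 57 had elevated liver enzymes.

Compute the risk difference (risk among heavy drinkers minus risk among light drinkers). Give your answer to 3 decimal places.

risk, heavy drinkers = 356/1648 = 0.2160
risk, light drinkers = 57/397 = 0.1436
risk difference = 0.2160 − 0.1436 = 0.072

0.072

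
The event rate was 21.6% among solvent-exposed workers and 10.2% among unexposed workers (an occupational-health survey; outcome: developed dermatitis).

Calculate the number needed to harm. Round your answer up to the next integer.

absolute risk difference = 0.114000
1 / 0.114000 = 8.772 → round up → 9

NNH ≈ 9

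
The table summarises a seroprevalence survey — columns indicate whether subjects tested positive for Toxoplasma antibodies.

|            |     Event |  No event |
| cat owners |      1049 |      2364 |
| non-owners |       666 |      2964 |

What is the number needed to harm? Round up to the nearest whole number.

risk, cat owners = 1049/3413 = 0.307354
risk, non-owners = 666/3630 = 0.183471
absolute risk difference = 0.123883
1 / 0.123883 = 8.072 → round up → 9

9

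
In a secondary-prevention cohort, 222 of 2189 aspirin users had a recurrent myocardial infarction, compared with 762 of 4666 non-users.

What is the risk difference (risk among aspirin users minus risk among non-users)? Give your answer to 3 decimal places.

-0.062

risk, aspirin users = 222/2189 = 0.1014
risk, non-users = 762/4666 = 0.1633
risk difference = 0.1014 − 0.1633 = -0.062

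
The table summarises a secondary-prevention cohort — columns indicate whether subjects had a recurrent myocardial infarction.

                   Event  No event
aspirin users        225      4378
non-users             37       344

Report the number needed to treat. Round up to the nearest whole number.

risk, aspirin users = 225/4603 = 0.048881
risk, non-users = 37/381 = 0.097113
absolute risk difference = 0.048232
1 / 0.048232 = 20.733 → round up → 21

21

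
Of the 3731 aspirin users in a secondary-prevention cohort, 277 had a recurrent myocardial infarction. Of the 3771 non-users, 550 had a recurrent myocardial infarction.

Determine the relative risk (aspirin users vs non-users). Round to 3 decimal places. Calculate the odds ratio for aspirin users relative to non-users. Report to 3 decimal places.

risk, aspirin users = 277/3731 = 0.0742
risk, non-users = 550/3771 = 0.1458
RR = 0.0742 / 0.1458 = 0.509
odds, aspirin users = 277/3454 = 0.0802
odds, non-users = 550/3221 = 0.1708
OR = 0.0802 / 0.1708 = 0.470

RR = 0.509; OR = 0.470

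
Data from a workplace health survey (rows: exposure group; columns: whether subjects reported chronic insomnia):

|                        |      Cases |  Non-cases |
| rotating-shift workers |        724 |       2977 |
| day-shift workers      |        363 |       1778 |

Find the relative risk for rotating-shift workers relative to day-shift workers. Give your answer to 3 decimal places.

risk, rotating-shift workers = 724/3701 = 0.1956
risk, day-shift workers = 363/2141 = 0.1695
RR = 0.1956 / 0.1695 = 1.154

1.154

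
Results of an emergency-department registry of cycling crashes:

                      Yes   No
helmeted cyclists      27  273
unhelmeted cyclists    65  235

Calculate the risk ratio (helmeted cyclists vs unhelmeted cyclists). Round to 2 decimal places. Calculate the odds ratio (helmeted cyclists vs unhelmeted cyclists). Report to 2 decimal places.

risk, helmeted cyclists = 27/300 = 0.0900
risk, unhelmeted cyclists = 65/300 = 0.2167
RR = 0.0900 / 0.2167 = 0.42
OR = (27 × 235) / (273 × 65) = 6345/17745 ≈ 0.36

RR = 0.42; OR = 0.36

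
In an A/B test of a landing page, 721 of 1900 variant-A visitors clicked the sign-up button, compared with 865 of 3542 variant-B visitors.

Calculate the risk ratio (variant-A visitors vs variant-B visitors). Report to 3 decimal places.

RR: 1.554

risk, variant-A visitors = 721/1900 = 0.3795
risk, variant-B visitors = 865/3542 = 0.2442
RR = 0.3795 / 0.2442 = 1.554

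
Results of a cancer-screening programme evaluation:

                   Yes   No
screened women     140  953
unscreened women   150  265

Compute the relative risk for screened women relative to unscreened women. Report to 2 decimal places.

RR = 0.35

risk, screened women = 140/1093 = 0.1281
risk, unscreened women = 150/415 = 0.3614
RR = 0.1281 / 0.3614 = 0.35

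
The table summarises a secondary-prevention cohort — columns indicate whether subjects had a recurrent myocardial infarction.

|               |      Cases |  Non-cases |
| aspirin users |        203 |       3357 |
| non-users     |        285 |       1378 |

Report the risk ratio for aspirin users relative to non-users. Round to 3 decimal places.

risk, aspirin users = 203/3560 = 0.0570
risk, non-users = 285/1663 = 0.1714
RR = 0.0570 / 0.1714 = 0.333

0.333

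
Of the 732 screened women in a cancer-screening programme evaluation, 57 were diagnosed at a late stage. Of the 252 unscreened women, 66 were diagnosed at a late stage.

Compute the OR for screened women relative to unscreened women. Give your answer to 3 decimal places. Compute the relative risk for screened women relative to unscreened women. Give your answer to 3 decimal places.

OR = (57 × 186) / (675 × 66) = 10602/44550 ≈ 0.238
risk, screened women = 57/732 = 0.0779
risk, unscreened women = 66/252 = 0.2619
RR = 0.0779 / 0.2619 = 0.297

OR = 0.238; RR = 0.297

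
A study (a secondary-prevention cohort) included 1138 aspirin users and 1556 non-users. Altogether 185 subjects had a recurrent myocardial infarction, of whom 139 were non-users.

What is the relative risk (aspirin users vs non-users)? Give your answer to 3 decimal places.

0.452

aspirin users with the outcome: 185 − 139 = 46
aspirin users without the outcome: 1138 − 46 = 1092
non-users without the outcome: 1556 − 139 = 1417
risk, aspirin users = 46/1138 = 0.04042
risk, non-users = 139/1556 = 0.08933
RR = 0.04042 / 0.08933 = 0.452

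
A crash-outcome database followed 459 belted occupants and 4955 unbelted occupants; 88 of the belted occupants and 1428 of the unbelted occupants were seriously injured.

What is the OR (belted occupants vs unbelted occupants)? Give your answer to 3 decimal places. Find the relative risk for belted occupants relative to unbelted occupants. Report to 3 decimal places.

odds, belted occupants = 88/371 = 0.2372
odds, unbelted occupants = 1428/3527 = 0.4049
OR = 0.2372 / 0.4049 = 0.586
risk, belted occupants = 88/459 = 0.1917
risk, unbelted occupants = 1428/4955 = 0.2882
RR = 0.1917 / 0.2882 = 0.665

OR = 0.586; RR = 0.665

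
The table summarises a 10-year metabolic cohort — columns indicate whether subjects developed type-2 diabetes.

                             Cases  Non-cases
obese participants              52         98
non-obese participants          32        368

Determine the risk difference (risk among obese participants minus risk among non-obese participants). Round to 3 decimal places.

0.267

risk, obese participants = 52/150 = 0.3467
risk, non-obese participants = 32/400 = 0.0800
risk difference = 0.3467 − 0.0800 = 0.267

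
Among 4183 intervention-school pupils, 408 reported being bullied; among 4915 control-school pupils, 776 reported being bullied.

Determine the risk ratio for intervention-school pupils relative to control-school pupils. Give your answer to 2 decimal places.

RR = 0.62

risk, intervention-school pupils = 408/4183 = 0.0975
risk, control-school pupils = 776/4915 = 0.1579
RR = 0.0975 / 0.1579 = 0.62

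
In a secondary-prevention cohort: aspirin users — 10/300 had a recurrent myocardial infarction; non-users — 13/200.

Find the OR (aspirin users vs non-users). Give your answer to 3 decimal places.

OR: 0.496

odds, aspirin users = 10/290 = 0.03448
odds, non-users = 13/187 = 0.06952
OR = 0.03448 / 0.06952 = 0.496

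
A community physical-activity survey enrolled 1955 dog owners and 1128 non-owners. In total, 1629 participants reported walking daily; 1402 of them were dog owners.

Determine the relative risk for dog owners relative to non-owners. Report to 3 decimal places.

dog owners without the outcome: 1955 − 1402 = 553
non-owners with the outcome: 1629 − 1402 = 227
non-owners without the outcome: 1128 − 227 = 901
risk, dog owners = 1402/1955 = 0.7171
risk, non-owners = 227/1128 = 0.2012
RR = 0.7171 / 0.2012 = 3.564

RR ≈ 3.564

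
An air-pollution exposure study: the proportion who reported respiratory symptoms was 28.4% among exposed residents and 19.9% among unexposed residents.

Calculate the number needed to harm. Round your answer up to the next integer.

absolute risk difference = 0.085000
1 / 0.085000 = 11.765 → round up → 12

NNH = 12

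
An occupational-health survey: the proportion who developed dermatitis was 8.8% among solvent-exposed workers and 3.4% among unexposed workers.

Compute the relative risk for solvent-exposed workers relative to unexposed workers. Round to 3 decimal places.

RR = 0.08800 / 0.03400 = 2.588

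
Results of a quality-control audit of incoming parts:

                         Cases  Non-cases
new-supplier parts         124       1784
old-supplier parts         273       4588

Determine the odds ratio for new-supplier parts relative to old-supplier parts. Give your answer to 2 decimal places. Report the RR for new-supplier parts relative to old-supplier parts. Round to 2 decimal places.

odds, new-supplier parts = 124/1784 = 0.0695
odds, old-supplier parts = 273/4588 = 0.0595
OR = 0.0695 / 0.0595 = 1.17
risk, new-supplier parts = 124/1908 = 0.0650
risk, old-supplier parts = 273/4861 = 0.0562
RR = 0.0650 / 0.0562 = 1.16

OR = 1.17; RR = 1.16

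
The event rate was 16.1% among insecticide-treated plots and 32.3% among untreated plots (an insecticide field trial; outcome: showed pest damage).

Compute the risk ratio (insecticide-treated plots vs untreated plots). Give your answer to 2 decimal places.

RR = 0.1610 / 0.3230 = 0.50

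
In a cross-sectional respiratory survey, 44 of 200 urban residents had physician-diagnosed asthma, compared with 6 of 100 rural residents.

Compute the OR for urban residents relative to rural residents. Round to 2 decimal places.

4.42

odds, urban residents = 44/156 = 0.2821
odds, rural residents = 6/94 = 0.0638
OR = 0.2821 / 0.0638 = 4.42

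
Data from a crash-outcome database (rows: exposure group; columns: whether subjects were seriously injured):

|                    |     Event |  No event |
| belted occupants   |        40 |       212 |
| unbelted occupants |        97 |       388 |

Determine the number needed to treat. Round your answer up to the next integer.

NNT ≈ 25

risk, belted occupants = 40/252 = 0.158730
risk, unbelted occupants = 97/485 = 0.200000
absolute risk difference = 0.041270
1 / 0.041270 = 24.231 → round up → 25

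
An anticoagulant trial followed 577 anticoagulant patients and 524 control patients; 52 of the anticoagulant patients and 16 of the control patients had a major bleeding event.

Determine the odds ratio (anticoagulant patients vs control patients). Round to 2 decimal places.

OR = (52 × 508) / (525 × 16) = 26416/8400 ≈ 3.14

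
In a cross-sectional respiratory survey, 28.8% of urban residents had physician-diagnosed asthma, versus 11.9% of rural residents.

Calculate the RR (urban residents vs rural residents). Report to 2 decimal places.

RR = 0.2880 / 0.1190 = 2.42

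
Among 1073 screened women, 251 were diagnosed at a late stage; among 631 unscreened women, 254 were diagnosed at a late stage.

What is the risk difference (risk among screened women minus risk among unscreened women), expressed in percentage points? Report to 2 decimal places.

-16.86

risk, screened women = 251/1073 = 0.2339
risk, unscreened women = 254/631 = 0.4025
risk difference = 0.2339 − 0.4025 = -0.1686 → -16.86 percentage points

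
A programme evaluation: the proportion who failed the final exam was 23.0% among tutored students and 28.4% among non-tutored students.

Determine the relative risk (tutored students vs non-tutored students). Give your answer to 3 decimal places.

RR = 0.2300 / 0.2840 = 0.810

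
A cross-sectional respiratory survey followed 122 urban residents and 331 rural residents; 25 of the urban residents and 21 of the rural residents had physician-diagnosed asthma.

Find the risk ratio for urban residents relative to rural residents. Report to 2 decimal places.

RR ≈ 3.23

risk, urban residents = 25/122 = 0.2049
risk, rural residents = 21/331 = 0.0634
RR = 0.2049 / 0.0634 = 3.23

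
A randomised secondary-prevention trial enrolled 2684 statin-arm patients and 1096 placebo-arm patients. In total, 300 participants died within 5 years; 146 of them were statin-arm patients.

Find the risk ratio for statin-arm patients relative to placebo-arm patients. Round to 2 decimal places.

statin-arm patients without the outcome: 2684 − 146 = 2538
placebo-arm patients with the outcome: 300 − 146 = 154
placebo-arm patients without the outcome: 1096 − 154 = 942
risk, statin-arm patients = 146/2684 = 0.0544
risk, placebo-arm patients = 154/1096 = 0.1405
RR = 0.0544 / 0.1405 = 0.39

0.39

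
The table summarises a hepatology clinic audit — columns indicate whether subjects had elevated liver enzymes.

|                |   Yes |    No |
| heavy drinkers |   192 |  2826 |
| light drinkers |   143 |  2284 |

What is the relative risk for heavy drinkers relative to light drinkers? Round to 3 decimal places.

1.080

risk, heavy drinkers = 192/3018 = 0.0636
risk, light drinkers = 143/2427 = 0.0589
RR = 0.0636 / 0.0589 = 1.080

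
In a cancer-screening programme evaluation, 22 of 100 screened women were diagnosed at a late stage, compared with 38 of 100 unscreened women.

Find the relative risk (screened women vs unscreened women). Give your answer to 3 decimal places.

0.579

risk, screened women = 22/100 = 0.2200
risk, unscreened women = 38/100 = 0.3800
RR = 0.2200 / 0.3800 = 0.579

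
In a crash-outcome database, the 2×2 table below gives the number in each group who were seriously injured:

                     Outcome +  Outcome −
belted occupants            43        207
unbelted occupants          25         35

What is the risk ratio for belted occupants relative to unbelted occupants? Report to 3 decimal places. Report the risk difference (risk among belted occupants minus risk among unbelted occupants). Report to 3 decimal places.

risk, belted occupants = 43/250 = 0.1720
risk, unbelted occupants = 25/60 = 0.4167
RR = 0.1720 / 0.4167 = 0.413
risk difference = 0.1720 − 0.4167 = -0.245

RR = 0.413; RD = -0.245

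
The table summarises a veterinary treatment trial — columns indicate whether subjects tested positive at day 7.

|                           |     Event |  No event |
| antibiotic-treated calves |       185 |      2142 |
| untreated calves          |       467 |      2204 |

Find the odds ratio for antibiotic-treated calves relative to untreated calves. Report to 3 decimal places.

OR = (185 × 2204) / (2142 × 467) = 407740/1000314 ≈ 0.408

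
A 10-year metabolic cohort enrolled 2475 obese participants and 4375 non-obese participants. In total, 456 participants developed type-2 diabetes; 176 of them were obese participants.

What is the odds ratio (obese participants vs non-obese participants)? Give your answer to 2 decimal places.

1.12

obese participants without the outcome: 2475 − 176 = 2299
non-obese participants with the outcome: 456 − 176 = 280
non-obese participants without the outcome: 4375 − 280 = 4095
OR = (176 × 4095) / (2299 × 280) = 720720/643720 ≈ 1.12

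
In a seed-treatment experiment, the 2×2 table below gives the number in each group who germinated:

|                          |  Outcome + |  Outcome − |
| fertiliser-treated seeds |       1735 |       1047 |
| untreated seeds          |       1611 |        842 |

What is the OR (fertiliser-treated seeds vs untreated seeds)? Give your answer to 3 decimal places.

0.866

odds, fertiliser-treated seeds = 1735/1047 = 1.6571
odds, untreated seeds = 1611/842 = 1.9133
OR = 1.6571 / 1.9133 = 0.866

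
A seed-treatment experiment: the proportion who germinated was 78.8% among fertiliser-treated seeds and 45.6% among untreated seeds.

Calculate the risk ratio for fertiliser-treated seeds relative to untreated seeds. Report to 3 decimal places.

RR = 0.7880 / 0.4560 = 1.728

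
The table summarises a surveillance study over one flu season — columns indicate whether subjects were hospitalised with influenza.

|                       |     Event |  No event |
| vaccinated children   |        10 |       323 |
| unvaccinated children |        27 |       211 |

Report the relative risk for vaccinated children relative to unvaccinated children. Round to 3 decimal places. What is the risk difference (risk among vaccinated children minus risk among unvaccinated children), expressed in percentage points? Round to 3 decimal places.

risk, vaccinated children = 10/333 = 0.03003
risk, unvaccinated children = 27/238 = 0.11345
RR = 0.03003 / 0.11345 = 0.265
risk difference = 0.03003 − 0.11345 = -0.08342 → -8.342 percentage points

RR = 0.265; RD = -8.342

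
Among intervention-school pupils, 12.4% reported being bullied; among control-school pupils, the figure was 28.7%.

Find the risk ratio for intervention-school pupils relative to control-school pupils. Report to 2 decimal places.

RR = 0.1240 / 0.2870 = 0.43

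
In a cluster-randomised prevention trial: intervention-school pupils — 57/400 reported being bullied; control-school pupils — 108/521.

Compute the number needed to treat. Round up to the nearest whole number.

risk, intervention-school pupils = 57/400 = 0.142500
risk, control-school pupils = 108/521 = 0.207294
absolute risk difference = 0.064794
1 / 0.064794 = 15.434 → round up → 16

16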